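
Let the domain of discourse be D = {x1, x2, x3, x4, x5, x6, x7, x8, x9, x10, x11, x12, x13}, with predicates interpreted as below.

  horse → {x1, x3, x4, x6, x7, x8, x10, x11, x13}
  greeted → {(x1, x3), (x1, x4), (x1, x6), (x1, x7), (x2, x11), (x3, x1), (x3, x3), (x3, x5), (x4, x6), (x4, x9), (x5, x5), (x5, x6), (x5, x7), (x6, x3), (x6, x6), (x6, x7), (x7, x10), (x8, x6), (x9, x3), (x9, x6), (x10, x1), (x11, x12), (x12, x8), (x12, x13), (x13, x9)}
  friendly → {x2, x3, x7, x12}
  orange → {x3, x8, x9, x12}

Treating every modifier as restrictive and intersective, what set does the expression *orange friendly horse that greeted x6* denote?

⟦that greeted x6⟧ = {x : ⟨x, x6⟩ ∈ ⟦greeted⟧} = {x1, x4, x5, x6, x8, x9}
⟦horse⟧ = {x1, x3, x4, x6, x7, x8, x10, x11, x13}
… ∩ ⟦that greeted x6⟧ = {x1, x3, x4, x6, x7, x8, x10, x11, x13} ∩ {x1, x4, x5, x6, x8, x9} = {x1, x4, x6, x8}
… ∩ ⟦orange⟧ = {x1, x4, x6, x8} ∩ {x3, x8, x9, x12} = {x8}
… ∩ ⟦friendly⟧ = {x8} ∩ {x2, x3, x7, x12} = ∅
So ⟦orange friendly horse that greeted x6⟧ = { }.

{ }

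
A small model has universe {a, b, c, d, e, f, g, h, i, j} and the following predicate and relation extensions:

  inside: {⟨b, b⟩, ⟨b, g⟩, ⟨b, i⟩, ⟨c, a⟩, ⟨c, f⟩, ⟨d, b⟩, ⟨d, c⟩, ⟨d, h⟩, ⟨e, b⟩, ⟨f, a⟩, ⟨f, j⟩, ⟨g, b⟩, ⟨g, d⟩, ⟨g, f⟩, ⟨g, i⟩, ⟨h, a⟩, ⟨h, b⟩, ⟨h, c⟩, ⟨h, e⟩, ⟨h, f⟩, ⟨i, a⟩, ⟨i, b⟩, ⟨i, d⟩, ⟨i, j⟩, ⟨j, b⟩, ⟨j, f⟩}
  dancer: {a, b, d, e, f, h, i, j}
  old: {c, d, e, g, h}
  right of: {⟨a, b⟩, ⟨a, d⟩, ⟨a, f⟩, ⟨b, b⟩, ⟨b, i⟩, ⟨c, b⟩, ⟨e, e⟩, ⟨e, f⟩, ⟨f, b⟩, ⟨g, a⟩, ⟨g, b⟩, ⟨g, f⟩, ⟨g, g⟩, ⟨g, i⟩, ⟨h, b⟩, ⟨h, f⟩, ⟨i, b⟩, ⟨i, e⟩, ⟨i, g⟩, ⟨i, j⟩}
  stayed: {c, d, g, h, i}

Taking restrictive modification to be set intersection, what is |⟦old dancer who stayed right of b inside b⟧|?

⟦who stayed⟧ = ⟦stayed⟧ = {c, d, g, h, i}
⟦right of b⟧ = {x : ⟨x, b⟩ ∈ ⟦right of⟧} = {a, b, c, f, g, h, i}
⟦inside b⟧ = {x : ⟨x, b⟩ ∈ ⟦inside⟧} = {b, d, e, g, h, i, j}
⟦dancer⟧ = {a, b, d, e, f, h, i, j}
… ∩ ⟦who stayed⟧ = {a, b, d, e, f, h, i, j} ∩ {c, d, g, h, i} = {d, h, i}
… ∩ ⟦right of b⟧ = {d, h, i} ∩ {a, b, c, f, g, h, i} = {h, i}
… ∩ ⟦inside b⟧ = {h, i} ∩ {b, d, e, g, h, i, j} = {h, i}
… ∩ ⟦old⟧ = {h, i} ∩ {c, d, e, g, h} = {h}
⟦old dancer who stayed right of b inside b⟧ = {h}, so the cardinality is 1.

1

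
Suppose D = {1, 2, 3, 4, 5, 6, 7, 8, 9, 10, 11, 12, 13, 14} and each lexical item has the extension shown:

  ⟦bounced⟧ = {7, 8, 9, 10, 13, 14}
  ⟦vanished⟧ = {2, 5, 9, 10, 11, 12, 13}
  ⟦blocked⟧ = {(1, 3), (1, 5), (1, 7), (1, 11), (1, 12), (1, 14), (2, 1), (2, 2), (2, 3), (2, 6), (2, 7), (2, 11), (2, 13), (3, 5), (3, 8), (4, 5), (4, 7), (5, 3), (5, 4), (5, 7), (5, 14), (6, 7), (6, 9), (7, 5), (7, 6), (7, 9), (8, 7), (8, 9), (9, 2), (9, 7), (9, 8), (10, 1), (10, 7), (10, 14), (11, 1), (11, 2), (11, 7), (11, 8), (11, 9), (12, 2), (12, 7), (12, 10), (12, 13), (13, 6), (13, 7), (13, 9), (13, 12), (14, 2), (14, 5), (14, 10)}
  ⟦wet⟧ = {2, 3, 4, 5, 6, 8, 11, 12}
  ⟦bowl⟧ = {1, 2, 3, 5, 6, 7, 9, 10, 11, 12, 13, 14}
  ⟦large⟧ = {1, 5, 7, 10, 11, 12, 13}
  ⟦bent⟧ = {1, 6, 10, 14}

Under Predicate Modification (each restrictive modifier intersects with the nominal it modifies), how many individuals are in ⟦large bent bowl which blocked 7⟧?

2

⟦which blocked 7⟧ = {x : ⟨x, 7⟩ ∈ ⟦blocked⟧} = {1, 2, 4, 5, 6, 8, 9, 10, 11, 12, 13}
⟦bowl⟧ = {1, 2, 3, 5, 6, 7, 9, 10, 11, 12, 13, 14}
… ∩ ⟦which blocked 7⟧ = {1, 2, 3, 5, 6, 7, 9, 10, 11, 12, 13, 14} ∩ {1, 2, 4, 5, 6, 8, 9, 10, 11, 12, 13} = {1, 2, 5, 6, 9, 10, 11, 12, 13}
… ∩ ⟦large⟧ = {1, 2, 5, 6, 9, 10, 11, 12, 13} ∩ {1, 5, 7, 10, 11, 12, 13} = {1, 5, 10, 11, 12, 13}
… ∩ ⟦bent⟧ = {1, 5, 10, 11, 12, 13} ∩ {1, 6, 10, 14} = {1, 10}
⟦large bent bowl which blocked 7⟧ = {1, 10}, so the cardinality is 2.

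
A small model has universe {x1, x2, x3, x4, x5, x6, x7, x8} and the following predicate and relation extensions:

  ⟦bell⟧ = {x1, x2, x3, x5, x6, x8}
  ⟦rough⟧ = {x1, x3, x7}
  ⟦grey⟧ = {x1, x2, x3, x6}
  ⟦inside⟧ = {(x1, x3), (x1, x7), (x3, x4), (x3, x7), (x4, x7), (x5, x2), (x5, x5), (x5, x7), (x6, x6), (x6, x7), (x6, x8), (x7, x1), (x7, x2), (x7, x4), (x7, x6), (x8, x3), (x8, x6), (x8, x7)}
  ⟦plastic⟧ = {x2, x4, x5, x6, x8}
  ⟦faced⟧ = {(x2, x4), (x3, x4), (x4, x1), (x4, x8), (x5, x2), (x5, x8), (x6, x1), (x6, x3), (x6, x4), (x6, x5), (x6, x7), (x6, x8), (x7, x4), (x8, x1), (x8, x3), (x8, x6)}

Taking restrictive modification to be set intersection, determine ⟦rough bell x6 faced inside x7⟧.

⟦x6 faced⟧ = {x : ⟨x6, x⟩ ∈ ⟦faced⟧} = {x1, x3, x4, x5, x7, x8}
⟦inside x7⟧ = {x : ⟨x, x7⟩ ∈ ⟦inside⟧} = {x1, x3, x4, x5, x6, x8}
⟦bell⟧ = {x1, x2, x3, x5, x6, x8}
… ∩ ⟦x6 faced⟧ = {x1, x2, x3, x5, x6, x8} ∩ {x1, x3, x4, x5, x7, x8} = {x1, x3, x5, x8}
… ∩ ⟦inside x7⟧ = {x1, x3, x5, x8} ∩ {x1, x3, x4, x5, x6, x8} = {x1, x3, x5, x8}
… ∩ ⟦rough⟧ = {x1, x3, x5, x8} ∩ {x1, x3, x7} = {x1, x3}
So ⟦rough bell x6 faced inside x7⟧ = {x1, x3}.

{x1, x3}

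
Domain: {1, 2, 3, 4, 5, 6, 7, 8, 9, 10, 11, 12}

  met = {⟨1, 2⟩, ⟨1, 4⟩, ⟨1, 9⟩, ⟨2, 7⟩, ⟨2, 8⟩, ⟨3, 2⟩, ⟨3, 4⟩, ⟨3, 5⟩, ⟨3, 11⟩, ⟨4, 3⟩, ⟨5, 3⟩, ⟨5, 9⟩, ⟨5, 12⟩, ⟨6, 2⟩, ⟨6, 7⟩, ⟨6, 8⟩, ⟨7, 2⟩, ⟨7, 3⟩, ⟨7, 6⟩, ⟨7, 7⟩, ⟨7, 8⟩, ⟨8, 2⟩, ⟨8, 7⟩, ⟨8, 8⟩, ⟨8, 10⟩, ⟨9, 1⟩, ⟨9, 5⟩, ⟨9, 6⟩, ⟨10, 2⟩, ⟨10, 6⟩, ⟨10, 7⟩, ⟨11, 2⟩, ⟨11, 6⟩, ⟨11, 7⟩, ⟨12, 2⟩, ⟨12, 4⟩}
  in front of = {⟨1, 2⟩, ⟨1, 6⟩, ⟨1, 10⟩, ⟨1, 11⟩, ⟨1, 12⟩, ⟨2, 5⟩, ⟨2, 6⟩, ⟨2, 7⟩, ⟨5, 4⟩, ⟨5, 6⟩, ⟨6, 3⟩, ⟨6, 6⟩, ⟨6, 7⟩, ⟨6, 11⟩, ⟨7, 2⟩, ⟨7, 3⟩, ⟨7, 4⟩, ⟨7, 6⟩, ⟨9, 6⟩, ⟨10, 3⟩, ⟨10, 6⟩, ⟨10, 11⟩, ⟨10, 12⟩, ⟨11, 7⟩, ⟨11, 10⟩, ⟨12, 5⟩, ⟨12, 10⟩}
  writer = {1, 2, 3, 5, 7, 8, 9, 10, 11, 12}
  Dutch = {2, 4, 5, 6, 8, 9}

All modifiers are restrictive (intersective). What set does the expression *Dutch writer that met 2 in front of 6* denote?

⟦that met 2⟧ = {x : ⟨x, 2⟩ ∈ ⟦met⟧} = {1, 3, 6, 7, 8, 10, 11, 12}
⟦in front of 6⟧ = {x : ⟨x, 6⟩ ∈ ⟦in front of⟧} = {1, 2, 5, 6, 7, 9, 10}
⟦writer⟧ = {1, 2, 3, 5, 7, 8, 9, 10, 11, 12}
… ∩ ⟦that met 2⟧ = {1, 2, 3, 5, 7, 8, 9, 10, 11, 12} ∩ {1, 3, 6, 7, 8, 10, 11, 12} = {1, 3, 7, 8, 10, 11, 12}
… ∩ ⟦in front of 6⟧ = {1, 3, 7, 8, 10, 11, 12} ∩ {1, 2, 5, 6, 7, 9, 10} = {1, 7, 10}
… ∩ ⟦Dutch⟧ = {1, 7, 10} ∩ {2, 4, 5, 6, 8, 9} = ∅
So ⟦Dutch writer that met 2 in front of 6⟧ = {}.

{}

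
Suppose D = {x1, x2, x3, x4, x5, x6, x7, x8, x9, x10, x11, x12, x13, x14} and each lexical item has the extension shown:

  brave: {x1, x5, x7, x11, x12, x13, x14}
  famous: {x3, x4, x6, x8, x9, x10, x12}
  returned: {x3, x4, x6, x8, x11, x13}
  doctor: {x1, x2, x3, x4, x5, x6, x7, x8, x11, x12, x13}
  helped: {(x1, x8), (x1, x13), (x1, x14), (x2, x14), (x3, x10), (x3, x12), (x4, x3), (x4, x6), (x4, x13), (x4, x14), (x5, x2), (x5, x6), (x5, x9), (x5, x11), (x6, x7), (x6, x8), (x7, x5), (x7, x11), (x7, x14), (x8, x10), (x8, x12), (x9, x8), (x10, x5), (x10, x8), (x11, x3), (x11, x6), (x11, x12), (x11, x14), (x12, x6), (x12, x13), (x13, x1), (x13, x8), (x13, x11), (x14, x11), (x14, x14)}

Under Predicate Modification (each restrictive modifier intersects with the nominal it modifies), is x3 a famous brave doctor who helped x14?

no

⟦who helped x14⟧ = {x : ⟨x, x14⟩ ∈ ⟦helped⟧} = {x1, x2, x4, x7, x11, x14}
⟦doctor⟧ = {x1, x2, x3, x4, x5, x6, x7, x8, x11, x12, x13}
… ∩ ⟦who helped x14⟧ = {x1, x2, x3, x4, x5, x6, x7, x8, x11, x12, x13} ∩ {x1, x2, x4, x7, x11, x14} = {x1, x2, x4, x7, x11}
… ∩ ⟦famous⟧ = {x1, x2, x4, x7, x11} ∩ {x3, x4, x6, x8, x9, x10, x12} = {x4}
… ∩ ⟦brave⟧ = {x4} ∩ {x1, x5, x7, x11, x12, x13, x14} = ∅
⟦famous brave doctor who helped x14⟧ = ∅; x3 ∉ this set.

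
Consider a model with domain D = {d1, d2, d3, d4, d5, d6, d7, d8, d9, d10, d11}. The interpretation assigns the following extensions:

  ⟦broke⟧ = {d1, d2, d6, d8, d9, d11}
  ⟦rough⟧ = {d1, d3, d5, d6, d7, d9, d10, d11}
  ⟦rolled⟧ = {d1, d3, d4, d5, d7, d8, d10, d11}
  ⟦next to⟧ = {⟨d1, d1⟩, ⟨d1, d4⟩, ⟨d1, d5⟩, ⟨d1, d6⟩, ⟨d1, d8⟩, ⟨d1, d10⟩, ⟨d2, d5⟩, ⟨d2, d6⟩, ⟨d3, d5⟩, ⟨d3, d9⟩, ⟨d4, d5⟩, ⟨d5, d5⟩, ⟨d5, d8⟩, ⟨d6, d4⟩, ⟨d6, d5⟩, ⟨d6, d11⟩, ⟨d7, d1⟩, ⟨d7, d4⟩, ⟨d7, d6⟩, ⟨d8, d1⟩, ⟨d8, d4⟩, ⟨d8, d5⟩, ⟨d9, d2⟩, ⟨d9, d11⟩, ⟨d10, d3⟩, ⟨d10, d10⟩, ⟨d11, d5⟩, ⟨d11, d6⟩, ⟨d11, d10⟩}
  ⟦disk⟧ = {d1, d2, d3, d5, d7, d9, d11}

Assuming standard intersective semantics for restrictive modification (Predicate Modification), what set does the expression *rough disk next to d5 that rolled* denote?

⟦next to d5⟧ = {x : ⟨x, d5⟩ ∈ ⟦next to⟧} = {d1, d2, d3, d4, d5, d6, d8, d11}
⟦that rolled⟧ = ⟦rolled⟧ = {d1, d3, d4, d5, d7, d8, d10, d11}
⟦disk⟧ = {d1, d2, d3, d5, d7, d9, d11}
… ∩ ⟦next to d5⟧ = {d1, d2, d3, d5, d7, d9, d11} ∩ {d1, d2, d3, d4, d5, d6, d8, d11} = {d1, d2, d3, d5, d11}
… ∩ ⟦that rolled⟧ = {d1, d2, d3, d5, d11} ∩ {d1, d3, d4, d5, d7, d8, d10, d11} = {d1, d3, d5, d11}
… ∩ ⟦rough⟧ = {d1, d3, d5, d11} ∩ {d1, d3, d5, d6, d7, d9, d10, d11} = {d1, d3, d5, d11}
So ⟦rough disk next to d5 that rolled⟧ = {d1, d3, d5, d11}.

{d1, d3, d5, d11}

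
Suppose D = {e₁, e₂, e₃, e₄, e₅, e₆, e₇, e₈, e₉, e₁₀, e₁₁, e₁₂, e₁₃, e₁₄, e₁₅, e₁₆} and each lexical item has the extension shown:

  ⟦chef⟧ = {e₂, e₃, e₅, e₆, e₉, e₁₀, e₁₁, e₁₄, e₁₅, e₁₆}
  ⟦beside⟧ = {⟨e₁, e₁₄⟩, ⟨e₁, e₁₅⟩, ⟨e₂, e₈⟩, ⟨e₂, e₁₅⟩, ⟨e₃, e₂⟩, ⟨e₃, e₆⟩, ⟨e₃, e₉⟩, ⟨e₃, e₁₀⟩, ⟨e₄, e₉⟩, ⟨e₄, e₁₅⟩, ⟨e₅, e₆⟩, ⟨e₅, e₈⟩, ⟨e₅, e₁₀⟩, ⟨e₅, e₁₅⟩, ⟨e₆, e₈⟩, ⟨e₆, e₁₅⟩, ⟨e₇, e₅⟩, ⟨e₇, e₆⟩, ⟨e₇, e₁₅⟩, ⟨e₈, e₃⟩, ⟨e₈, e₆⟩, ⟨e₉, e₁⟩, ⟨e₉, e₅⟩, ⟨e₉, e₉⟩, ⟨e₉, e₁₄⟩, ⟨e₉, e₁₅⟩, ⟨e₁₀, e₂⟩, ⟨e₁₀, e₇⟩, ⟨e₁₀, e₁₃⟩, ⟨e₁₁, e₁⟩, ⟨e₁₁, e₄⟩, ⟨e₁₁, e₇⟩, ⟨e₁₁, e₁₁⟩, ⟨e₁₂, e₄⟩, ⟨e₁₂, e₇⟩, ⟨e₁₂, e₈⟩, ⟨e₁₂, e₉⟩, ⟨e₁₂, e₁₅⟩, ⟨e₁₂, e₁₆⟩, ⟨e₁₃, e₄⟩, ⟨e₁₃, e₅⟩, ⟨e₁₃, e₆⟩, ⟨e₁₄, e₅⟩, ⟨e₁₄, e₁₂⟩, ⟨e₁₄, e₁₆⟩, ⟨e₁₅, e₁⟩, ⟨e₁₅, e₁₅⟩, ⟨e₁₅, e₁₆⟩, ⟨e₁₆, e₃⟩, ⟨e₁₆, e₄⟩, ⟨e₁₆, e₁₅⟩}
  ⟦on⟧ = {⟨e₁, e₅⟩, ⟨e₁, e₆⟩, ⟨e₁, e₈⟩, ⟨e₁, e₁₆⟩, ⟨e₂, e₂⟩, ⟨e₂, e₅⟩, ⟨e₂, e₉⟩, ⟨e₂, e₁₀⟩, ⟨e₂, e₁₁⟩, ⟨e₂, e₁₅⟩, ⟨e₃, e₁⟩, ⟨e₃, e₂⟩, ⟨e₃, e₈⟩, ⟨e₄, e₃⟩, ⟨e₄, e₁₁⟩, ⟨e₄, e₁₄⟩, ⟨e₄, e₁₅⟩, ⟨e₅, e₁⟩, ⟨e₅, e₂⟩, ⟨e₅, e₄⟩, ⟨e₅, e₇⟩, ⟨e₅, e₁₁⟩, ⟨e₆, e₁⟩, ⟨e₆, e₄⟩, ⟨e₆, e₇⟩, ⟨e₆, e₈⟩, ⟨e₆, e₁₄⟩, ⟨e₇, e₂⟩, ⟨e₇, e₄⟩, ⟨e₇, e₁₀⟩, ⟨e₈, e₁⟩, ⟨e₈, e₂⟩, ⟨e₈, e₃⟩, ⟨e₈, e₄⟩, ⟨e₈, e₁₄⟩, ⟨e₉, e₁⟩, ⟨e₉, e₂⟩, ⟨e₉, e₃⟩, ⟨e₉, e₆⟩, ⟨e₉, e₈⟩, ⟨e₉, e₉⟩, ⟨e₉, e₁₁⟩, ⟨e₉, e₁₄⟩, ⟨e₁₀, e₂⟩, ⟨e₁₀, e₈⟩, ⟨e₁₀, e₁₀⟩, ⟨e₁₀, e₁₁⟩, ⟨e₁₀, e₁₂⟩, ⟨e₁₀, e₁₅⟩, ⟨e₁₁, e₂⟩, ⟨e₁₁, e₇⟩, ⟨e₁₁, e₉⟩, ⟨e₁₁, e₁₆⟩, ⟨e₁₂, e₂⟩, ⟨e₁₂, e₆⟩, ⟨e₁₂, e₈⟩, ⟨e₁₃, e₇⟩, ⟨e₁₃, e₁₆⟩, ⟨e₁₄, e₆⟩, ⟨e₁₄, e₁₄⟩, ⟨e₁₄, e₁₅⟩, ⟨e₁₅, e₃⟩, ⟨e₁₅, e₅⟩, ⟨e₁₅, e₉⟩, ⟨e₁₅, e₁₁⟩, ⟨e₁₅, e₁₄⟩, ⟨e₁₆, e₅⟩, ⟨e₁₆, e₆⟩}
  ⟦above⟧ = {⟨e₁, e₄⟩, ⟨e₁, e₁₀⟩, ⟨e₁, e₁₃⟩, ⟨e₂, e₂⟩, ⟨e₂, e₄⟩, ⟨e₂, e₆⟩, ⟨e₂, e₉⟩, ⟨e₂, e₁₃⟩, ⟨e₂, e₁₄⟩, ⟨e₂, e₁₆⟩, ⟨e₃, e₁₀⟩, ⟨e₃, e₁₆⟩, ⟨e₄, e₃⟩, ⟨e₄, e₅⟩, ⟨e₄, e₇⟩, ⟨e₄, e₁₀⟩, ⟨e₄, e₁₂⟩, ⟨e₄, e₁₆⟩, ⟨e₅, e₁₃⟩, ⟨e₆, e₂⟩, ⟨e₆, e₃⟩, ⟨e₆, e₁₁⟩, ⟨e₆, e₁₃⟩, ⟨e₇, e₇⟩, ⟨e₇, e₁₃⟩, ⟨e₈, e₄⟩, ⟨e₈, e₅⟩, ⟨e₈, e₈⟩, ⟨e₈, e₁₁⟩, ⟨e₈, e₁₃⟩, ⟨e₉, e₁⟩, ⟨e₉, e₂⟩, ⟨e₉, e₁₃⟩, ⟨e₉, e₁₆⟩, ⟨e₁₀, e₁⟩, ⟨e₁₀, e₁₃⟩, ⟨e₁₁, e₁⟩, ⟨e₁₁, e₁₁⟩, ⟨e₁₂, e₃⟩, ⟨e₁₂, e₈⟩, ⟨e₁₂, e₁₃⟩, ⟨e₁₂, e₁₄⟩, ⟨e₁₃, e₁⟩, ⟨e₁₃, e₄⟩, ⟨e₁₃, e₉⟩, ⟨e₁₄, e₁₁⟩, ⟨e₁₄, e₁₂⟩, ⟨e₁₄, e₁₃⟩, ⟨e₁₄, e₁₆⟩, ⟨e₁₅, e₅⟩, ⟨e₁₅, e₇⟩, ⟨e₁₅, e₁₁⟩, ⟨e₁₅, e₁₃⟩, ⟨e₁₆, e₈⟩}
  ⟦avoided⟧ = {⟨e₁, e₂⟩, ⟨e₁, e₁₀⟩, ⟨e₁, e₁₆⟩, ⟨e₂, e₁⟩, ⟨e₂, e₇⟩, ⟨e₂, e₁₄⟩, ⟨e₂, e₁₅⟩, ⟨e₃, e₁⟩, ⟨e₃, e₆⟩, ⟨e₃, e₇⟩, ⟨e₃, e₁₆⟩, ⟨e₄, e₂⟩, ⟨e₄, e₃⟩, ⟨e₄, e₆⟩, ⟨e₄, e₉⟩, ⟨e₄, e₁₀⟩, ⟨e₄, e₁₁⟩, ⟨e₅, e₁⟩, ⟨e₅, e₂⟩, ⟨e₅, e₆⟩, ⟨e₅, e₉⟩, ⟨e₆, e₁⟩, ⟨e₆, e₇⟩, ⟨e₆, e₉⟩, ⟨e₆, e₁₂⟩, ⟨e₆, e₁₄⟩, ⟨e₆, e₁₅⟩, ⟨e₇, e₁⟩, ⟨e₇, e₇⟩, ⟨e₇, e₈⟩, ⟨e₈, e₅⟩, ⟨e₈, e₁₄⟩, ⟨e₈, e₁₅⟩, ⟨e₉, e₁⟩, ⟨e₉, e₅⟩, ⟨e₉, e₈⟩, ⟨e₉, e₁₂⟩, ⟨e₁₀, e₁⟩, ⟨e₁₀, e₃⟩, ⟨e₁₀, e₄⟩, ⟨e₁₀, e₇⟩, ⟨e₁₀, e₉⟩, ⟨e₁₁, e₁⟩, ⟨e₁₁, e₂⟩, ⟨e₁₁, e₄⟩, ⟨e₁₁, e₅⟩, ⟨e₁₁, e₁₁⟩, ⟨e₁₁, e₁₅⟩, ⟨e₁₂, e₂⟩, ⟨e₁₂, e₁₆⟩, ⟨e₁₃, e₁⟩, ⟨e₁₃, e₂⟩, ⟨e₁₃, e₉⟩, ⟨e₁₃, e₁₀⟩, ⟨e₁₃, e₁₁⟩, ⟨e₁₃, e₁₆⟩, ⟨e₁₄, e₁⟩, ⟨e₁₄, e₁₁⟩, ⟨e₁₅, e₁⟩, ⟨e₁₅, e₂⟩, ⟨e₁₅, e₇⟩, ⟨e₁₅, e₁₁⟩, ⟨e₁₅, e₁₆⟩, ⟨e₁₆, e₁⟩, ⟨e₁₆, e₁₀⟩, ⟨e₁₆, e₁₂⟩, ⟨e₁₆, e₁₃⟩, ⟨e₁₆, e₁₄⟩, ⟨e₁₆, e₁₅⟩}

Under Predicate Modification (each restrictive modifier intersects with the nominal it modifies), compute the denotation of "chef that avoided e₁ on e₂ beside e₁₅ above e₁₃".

⟦that avoided e₁⟧ = {x : ⟨x, e₁⟩ ∈ ⟦avoided⟧} = {e₂, e₃, e₅, e₆, e₇, e₉, e₁₀, e₁₁, e₁₃, e₁₄, e₁₅, e₁₆}
⟦on e₂⟧ = {x : ⟨x, e₂⟩ ∈ ⟦on⟧} = {e₂, e₃, e₅, e₇, e₈, e₉, e₁₀, e₁₁, e₁₂}
⟦beside e₁₅⟧ = {x : ⟨x, e₁₅⟩ ∈ ⟦beside⟧} = {e₁, e₂, e₄, e₅, e₆, e₇, e₉, e₁₂, e₁₅, e₁₆}
⟦above e₁₃⟧ = {x : ⟨x, e₁₃⟩ ∈ ⟦above⟧} = {e₁, e₂, e₅, e₆, e₇, e₈, e₉, e₁₀, e₁₂, e₁₄, e₁₅}
⟦chef⟧ = {e₂, e₃, e₅, e₆, e₉, e₁₀, e₁₁, e₁₄, e₁₅, e₁₆}
… ∩ ⟦that avoided e₁⟧ = {e₂, e₃, e₅, e₆, e₉, e₁₀, e₁₁, e₁₄, e₁₅, e₁₆} ∩ {e₂, e₃, e₅, e₆, e₇, e₉, e₁₀, e₁₁, e₁₃, e₁₄, e₁₅, e₁₆} = {e₂, e₃, e₅, e₆, e₉, e₁₀, e₁₁, e₁₄, e₁₅, e₁₆}
… ∩ ⟦on e₂⟧ = {e₂, e₃, e₅, e₆, e₉, e₁₀, e₁₁, e₁₄, e₁₅, e₁₆} ∩ {e₂, e₃, e₅, e₇, e₈, e₉, e₁₀, e₁₁, e₁₂} = {e₂, e₃, e₅, e₉, e₁₀, e₁₁}
… ∩ ⟦beside e₁₅⟧ = {e₂, e₃, e₅, e₉, e₁₀, e₁₁} ∩ {e₁, e₂, e₄, e₅, e₆, e₇, e₉, e₁₂, e₁₅, e₁₆} = {e₂, e₅, e₉}
… ∩ ⟦above e₁₃⟧ = {e₂, e₅, e₉} ∩ {e₁, e₂, e₅, e₆, e₇, e₈, e₉, e₁₀, e₁₂, e₁₄, e₁₅} = {e₂, e₅, e₉}
So ⟦chef that avoided e₁ on e₂ beside e₁₅ above e₁₃⟧ = {e₂, e₅, e₉}.

{e₂, e₅, e₉}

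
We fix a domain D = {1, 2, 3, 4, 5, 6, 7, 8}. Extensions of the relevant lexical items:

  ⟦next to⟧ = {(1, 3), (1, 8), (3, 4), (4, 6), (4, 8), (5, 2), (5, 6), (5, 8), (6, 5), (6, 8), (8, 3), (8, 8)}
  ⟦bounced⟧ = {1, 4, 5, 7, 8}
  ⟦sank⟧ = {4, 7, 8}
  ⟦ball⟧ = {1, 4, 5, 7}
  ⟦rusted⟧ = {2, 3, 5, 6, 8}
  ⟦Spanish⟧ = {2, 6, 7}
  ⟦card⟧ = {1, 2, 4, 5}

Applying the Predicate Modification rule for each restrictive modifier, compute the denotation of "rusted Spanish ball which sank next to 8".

⟦which sank⟧ = ⟦sank⟧ = {4, 7, 8}
⟦next to 8⟧ = {x : ⟨x, 8⟩ ∈ ⟦next to⟧} = {1, 4, 5, 6, 8}
⟦ball⟧ = {1, 4, 5, 7}
… ∩ ⟦which sank⟧ = {1, 4, 5, 7} ∩ {4, 7, 8} = {4, 7}
… ∩ ⟦next to 8⟧ = {4, 7} ∩ {1, 4, 5, 6, 8} = {4}
… ∩ ⟦rusted⟧ = {4} ∩ {2, 3, 5, 6, 8} = ∅
… ∩ ⟦Spanish⟧ = ∅ ∩ {2, 6, 7} = ∅
So ⟦rusted Spanish ball which sank next to 8⟧ = { }.

{ }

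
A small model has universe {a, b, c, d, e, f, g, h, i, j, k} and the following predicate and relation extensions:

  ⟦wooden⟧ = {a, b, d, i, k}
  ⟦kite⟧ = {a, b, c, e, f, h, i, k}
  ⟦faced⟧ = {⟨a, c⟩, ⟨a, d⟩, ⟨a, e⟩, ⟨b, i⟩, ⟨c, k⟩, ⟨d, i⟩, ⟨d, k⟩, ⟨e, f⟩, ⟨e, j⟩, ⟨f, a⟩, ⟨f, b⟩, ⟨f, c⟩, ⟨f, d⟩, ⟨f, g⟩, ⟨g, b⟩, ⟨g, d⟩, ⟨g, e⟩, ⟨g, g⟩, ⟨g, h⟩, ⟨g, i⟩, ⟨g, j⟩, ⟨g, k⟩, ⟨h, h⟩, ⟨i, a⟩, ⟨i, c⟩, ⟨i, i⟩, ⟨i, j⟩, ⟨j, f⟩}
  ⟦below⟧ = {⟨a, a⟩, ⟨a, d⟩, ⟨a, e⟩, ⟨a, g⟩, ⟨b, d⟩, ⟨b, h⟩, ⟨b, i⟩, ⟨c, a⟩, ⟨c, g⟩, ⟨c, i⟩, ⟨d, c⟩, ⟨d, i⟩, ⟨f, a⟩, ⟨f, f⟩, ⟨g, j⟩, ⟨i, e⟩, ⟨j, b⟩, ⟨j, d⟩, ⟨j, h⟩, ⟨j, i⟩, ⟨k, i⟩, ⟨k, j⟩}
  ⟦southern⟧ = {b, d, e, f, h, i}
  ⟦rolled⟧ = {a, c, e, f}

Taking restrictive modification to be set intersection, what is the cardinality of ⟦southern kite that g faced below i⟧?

⟦that g faced⟧ = {x : ⟨g, x⟩ ∈ ⟦faced⟧} = {b, d, e, g, h, i, j, k}
⟦below i⟧ = {x : ⟨x, i⟩ ∈ ⟦below⟧} = {b, c, d, j, k}
⟦kite⟧ = {a, b, c, e, f, h, i, k}
… ∩ ⟦that g faced⟧ = {a, b, c, e, f, h, i, k} ∩ {b, d, e, g, h, i, j, k} = {b, e, h, i, k}
… ∩ ⟦below i⟧ = {b, e, h, i, k} ∩ {b, c, d, j, k} = {b, k}
… ∩ ⟦southern⟧ = {b, k} ∩ {b, d, e, f, h, i} = {b}
⟦southern kite that g faced below i⟧ = {b}, so the cardinality is 1.

1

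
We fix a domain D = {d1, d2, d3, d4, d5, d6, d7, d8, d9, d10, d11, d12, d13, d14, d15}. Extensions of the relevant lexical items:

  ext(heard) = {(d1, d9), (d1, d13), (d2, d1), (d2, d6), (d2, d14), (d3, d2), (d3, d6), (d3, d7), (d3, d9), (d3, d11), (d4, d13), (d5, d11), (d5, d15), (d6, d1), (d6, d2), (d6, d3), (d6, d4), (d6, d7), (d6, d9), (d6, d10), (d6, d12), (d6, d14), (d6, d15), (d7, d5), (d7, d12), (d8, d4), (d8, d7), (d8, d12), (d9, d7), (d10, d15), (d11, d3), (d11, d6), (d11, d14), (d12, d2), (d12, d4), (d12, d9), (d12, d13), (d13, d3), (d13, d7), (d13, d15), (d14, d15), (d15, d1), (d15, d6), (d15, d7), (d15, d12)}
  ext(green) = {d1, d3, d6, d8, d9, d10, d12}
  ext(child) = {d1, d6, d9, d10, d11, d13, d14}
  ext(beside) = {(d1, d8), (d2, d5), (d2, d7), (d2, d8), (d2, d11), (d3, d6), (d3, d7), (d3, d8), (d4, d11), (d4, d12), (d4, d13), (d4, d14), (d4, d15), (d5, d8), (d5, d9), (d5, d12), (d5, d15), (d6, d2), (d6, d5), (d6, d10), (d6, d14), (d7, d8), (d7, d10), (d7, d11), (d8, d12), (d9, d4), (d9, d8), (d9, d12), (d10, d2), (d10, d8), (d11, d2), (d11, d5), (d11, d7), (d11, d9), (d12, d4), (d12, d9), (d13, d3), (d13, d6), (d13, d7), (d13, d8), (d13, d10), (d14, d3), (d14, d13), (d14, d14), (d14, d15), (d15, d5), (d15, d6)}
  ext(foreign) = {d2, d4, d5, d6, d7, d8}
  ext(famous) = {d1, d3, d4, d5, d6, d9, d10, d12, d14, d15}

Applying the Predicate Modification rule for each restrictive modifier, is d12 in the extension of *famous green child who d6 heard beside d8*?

⟦who d6 heard⟧ = {x : ⟨d6, x⟩ ∈ ⟦heard⟧} = {d1, d2, d3, d4, d7, d9, d10, d12, d14, d15}
⟦beside d8⟧ = {x : ⟨x, d8⟩ ∈ ⟦beside⟧} = {d1, d2, d3, d5, d7, d9, d10, d13}
⟦child⟧ = {d1, d6, d9, d10, d11, d13, d14}
… ∩ ⟦who d6 heard⟧ = {d1, d6, d9, d10, d11, d13, d14} ∩ {d1, d2, d3, d4, d7, d9, d10, d12, d14, d15} = {d1, d9, d10, d14}
… ∩ ⟦beside d8⟧ = {d1, d9, d10, d14} ∩ {d1, d2, d3, d5, d7, d9, d10, d13} = {d1, d9, d10}
… ∩ ⟦famous⟧ = {d1, d9, d10} ∩ {d1, d3, d4, d5, d6, d9, d10, d12, d14, d15} = {d1, d9, d10}
… ∩ ⟦green⟧ = {d1, d9, d10} ∩ {d1, d3, d6, d8, d9, d10, d12} = {d1, d9, d10}
⟦famous green child who d6 heard beside d8⟧ = {d1, d9, d10}; d12 ∉ this set.

no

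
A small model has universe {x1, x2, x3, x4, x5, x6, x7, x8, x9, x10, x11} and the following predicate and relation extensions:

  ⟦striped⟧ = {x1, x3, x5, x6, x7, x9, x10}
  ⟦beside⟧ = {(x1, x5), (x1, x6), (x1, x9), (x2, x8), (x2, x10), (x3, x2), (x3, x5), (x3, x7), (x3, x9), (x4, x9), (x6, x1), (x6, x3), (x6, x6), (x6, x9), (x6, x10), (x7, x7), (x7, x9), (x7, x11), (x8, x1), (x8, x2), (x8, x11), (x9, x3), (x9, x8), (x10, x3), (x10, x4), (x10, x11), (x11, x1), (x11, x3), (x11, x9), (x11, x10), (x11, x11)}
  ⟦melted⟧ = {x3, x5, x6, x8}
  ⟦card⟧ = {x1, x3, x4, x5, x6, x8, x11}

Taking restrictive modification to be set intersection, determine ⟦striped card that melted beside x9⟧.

⟦that melted⟧ = ⟦melted⟧ = {x3, x5, x6, x8}
⟦beside x9⟧ = {x : ⟨x, x9⟩ ∈ ⟦beside⟧} = {x1, x3, x4, x6, x7, x11}
⟦card⟧ = {x1, x3, x4, x5, x6, x8, x11}
… ∩ ⟦that melted⟧ = {x1, x3, x4, x5, x6, x8, x11} ∩ {x3, x5, x6, x8} = {x3, x5, x6, x8}
… ∩ ⟦beside x9⟧ = {x3, x5, x6, x8} ∩ {x1, x3, x4, x6, x7, x11} = {x3, x6}
… ∩ ⟦striped⟧ = {x3, x6} ∩ {x1, x3, x5, x6, x7, x9, x10} = {x3, x6}
So ⟦striped card that melted beside x9⟧ = {x3, x6}.

{x3, x6}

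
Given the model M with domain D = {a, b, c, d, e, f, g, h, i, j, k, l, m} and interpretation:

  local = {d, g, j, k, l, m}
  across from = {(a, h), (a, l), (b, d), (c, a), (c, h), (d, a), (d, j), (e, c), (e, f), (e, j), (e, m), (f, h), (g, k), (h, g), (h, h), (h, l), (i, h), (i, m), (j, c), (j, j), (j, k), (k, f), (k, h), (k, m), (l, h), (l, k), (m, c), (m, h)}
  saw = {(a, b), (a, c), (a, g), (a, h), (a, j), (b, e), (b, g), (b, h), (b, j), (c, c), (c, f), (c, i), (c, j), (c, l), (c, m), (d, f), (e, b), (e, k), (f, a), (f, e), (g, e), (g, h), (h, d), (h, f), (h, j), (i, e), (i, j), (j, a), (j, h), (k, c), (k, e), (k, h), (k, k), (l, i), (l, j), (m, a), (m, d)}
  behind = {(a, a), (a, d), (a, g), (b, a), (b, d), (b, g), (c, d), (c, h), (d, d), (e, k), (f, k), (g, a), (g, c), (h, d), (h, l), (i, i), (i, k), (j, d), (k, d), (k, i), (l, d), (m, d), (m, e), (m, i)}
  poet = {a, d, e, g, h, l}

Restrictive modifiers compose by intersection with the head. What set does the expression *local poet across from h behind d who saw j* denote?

{l}

⟦across from h⟧ = {x : ⟨x, h⟩ ∈ ⟦across from⟧} = {a, c, f, h, i, k, l, m}
⟦behind d⟧ = {x : ⟨x, d⟩ ∈ ⟦behind⟧} = {a, b, c, d, h, j, k, l, m}
⟦who saw j⟧ = {x : ⟨x, j⟩ ∈ ⟦saw⟧} = {a, b, c, h, i, l}
⟦poet⟧ = {a, d, e, g, h, l}
… ∩ ⟦across from h⟧ = {a, d, e, g, h, l} ∩ {a, c, f, h, i, k, l, m} = {a, h, l}
… ∩ ⟦behind d⟧ = {a, h, l} ∩ {a, b, c, d, h, j, k, l, m} = {a, h, l}
… ∩ ⟦who saw j⟧ = {a, h, l} ∩ {a, b, c, h, i, l} = {a, h, l}
… ∩ ⟦local⟧ = {a, h, l} ∩ {d, g, j, k, l, m} = {l}
So ⟦local poet across from h behind d who saw j⟧ = {l}.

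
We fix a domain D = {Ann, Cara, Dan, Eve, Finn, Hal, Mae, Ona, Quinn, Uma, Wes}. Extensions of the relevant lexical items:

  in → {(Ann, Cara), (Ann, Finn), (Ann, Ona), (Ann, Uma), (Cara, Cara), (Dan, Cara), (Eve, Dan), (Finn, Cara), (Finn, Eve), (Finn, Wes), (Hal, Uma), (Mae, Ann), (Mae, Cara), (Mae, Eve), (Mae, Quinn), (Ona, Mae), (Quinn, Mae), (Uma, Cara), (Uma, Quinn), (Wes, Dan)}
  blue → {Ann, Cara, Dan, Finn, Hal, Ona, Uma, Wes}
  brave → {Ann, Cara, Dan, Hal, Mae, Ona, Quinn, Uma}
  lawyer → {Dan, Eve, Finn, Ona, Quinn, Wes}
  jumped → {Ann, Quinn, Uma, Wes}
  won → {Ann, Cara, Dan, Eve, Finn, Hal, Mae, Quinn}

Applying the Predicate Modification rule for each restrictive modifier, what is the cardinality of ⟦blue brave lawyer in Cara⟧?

1

⟦in Cara⟧ = {x : ⟨x, Cara⟩ ∈ ⟦in⟧} = {Ann, Cara, Dan, Finn, Mae, Uma}
⟦lawyer⟧ = {Dan, Eve, Finn, Ona, Quinn, Wes}
… ∩ ⟦in Cara⟧ = {Dan, Eve, Finn, Ona, Quinn, Wes} ∩ {Ann, Cara, Dan, Finn, Mae, Uma} = {Dan, Finn}
… ∩ ⟦blue⟧ = {Dan, Finn} ∩ {Ann, Cara, Dan, Finn, Hal, Ona, Uma, Wes} = {Dan, Finn}
… ∩ ⟦brave⟧ = {Dan, Finn} ∩ {Ann, Cara, Dan, Hal, Mae, Ona, Quinn, Uma} = {Dan}
⟦blue brave lawyer in Cara⟧ = {Dan}, so the cardinality is 1.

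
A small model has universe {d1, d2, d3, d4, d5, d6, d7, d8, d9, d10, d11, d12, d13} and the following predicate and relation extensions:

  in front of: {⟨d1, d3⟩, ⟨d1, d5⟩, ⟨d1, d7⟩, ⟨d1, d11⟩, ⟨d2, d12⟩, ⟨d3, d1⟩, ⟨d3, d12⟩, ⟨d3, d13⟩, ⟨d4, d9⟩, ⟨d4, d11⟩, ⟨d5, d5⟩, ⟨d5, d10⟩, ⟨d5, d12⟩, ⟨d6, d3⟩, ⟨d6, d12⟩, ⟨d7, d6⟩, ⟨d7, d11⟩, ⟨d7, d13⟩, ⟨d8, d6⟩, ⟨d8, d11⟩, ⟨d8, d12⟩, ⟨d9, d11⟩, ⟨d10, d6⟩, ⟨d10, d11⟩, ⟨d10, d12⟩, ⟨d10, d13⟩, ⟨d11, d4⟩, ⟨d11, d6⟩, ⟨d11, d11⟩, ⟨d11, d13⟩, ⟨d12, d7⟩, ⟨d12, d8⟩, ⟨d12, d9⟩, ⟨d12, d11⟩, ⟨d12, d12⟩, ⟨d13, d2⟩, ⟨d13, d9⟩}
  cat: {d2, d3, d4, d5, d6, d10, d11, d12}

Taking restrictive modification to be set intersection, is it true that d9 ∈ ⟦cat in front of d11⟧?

no

⟦in front of d11⟧ = {x : ⟨x, d11⟩ ∈ ⟦in front of⟧} = {d1, d4, d7, d8, d9, d10, d11, d12}
⟦cat⟧ = {d2, d3, d4, d5, d6, d10, d11, d12}
… ∩ ⟦in front of d11⟧ = {d2, d3, d4, d5, d6, d10, d11, d12} ∩ {d1, d4, d7, d8, d9, d10, d11, d12} = {d4, d10, d11, d12}
⟦cat in front of d11⟧ = {d4, d10, d11, d12}; d9 ∉ this set.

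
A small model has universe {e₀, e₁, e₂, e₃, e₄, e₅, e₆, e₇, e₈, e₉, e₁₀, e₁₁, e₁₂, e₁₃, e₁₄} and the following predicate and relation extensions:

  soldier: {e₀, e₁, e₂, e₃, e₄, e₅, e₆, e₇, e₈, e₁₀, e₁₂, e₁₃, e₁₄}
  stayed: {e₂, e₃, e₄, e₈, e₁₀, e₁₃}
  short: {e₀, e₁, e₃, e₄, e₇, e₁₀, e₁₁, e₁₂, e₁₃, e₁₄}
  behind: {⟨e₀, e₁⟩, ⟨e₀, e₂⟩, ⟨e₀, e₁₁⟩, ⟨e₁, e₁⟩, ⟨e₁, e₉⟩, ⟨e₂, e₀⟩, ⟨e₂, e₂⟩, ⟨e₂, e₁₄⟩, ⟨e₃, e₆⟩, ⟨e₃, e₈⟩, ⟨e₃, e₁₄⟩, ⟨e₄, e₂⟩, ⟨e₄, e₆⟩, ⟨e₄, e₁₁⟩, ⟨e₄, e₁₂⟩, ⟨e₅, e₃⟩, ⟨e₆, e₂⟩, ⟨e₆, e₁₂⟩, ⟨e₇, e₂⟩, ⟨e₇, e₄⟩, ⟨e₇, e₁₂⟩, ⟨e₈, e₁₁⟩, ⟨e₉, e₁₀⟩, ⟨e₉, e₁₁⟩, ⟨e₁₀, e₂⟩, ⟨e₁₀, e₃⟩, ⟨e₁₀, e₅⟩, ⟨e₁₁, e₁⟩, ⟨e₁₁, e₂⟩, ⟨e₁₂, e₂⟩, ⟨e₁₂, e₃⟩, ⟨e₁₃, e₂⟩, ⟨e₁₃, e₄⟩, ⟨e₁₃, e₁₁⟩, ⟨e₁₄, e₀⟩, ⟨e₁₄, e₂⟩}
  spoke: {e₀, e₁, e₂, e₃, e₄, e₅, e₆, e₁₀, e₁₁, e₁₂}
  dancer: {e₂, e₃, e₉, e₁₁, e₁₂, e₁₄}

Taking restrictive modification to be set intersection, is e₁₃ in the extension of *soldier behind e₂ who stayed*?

⟦behind e₂⟧ = {x : ⟨x, e₂⟩ ∈ ⟦behind⟧} = {e₀, e₂, e₄, e₆, e₇, e₁₀, e₁₁, e₁₂, e₁₃, e₁₄}
⟦who stayed⟧ = ⟦stayed⟧ = {e₂, e₃, e₄, e₈, e₁₀, e₁₃}
⟦soldier⟧ = {e₀, e₁, e₂, e₃, e₄, e₅, e₆, e₇, e₈, e₁₀, e₁₂, e₁₃, e₁₄}
… ∩ ⟦behind e₂⟧ = {e₀, e₁, e₂, e₃, e₄, e₅, e₆, e₇, e₈, e₁₀, e₁₂, e₁₃, e₁₄} ∩ {e₀, e₂, e₄, e₆, e₇, e₁₀, e₁₁, e₁₂, e₁₃, e₁₄} = {e₀, e₂, e₄, e₆, e₇, e₁₀, e₁₂, e₁₃, e₁₄}
… ∩ ⟦who stayed⟧ = {e₀, e₂, e₄, e₆, e₇, e₁₀, e₁₂, e₁₃, e₁₄} ∩ {e₂, e₃, e₄, e₈, e₁₀, e₁₃} = {e₂, e₄, e₁₀, e₁₃}
⟦soldier behind e₂ who stayed⟧ = {e₂, e₄, e₁₀, e₁₃}; e₁₃ ∈ this set.

yes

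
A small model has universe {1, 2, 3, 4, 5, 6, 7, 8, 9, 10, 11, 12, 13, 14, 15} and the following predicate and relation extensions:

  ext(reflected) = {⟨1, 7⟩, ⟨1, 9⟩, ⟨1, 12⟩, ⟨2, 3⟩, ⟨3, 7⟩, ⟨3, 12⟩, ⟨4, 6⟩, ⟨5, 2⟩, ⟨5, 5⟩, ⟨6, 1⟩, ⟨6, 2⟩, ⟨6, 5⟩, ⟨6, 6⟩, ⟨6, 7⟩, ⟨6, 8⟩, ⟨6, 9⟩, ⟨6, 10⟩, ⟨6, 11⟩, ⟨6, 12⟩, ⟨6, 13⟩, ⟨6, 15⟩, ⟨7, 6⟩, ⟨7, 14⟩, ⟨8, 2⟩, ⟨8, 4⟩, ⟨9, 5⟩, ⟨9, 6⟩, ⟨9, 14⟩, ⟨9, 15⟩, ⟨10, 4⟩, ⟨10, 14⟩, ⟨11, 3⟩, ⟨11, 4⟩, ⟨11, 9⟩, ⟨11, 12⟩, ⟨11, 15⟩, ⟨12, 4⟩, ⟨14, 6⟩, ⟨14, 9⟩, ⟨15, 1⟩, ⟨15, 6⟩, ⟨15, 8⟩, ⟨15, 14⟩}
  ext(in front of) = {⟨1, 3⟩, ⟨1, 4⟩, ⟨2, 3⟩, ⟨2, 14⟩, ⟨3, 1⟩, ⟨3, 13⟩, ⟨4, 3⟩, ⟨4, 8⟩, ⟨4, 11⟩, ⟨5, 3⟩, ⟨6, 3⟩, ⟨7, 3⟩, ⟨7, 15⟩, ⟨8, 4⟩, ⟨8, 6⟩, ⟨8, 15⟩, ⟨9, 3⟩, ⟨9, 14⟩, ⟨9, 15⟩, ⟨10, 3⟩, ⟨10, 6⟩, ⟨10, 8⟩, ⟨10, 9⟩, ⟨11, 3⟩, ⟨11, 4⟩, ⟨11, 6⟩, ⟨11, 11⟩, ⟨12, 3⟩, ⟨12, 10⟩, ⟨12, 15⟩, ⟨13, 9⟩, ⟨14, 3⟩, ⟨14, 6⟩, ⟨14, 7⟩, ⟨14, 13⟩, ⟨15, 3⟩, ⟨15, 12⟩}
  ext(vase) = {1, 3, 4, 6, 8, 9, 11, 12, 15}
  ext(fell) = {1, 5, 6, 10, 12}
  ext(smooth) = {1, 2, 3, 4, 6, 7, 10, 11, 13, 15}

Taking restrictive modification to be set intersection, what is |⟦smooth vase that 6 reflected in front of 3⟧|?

4

⟦that 6 reflected⟧ = {x : ⟨6, x⟩ ∈ ⟦reflected⟧} = {1, 2, 5, 6, 7, 8, 9, 10, 11, 12, 13, 15}
⟦in front of 3⟧ = {x : ⟨x, 3⟩ ∈ ⟦in front of⟧} = {1, 2, 4, 5, 6, 7, 9, 10, 11, 12, 14, 15}
⟦vase⟧ = {1, 3, 4, 6, 8, 9, 11, 12, 15}
… ∩ ⟦that 6 reflected⟧ = {1, 3, 4, 6, 8, 9, 11, 12, 15} ∩ {1, 2, 5, 6, 7, 8, 9, 10, 11, 12, 13, 15} = {1, 6, 8, 9, 11, 12, 15}
… ∩ ⟦in front of 3⟧ = {1, 6, 8, 9, 11, 12, 15} ∩ {1, 2, 4, 5, 6, 7, 9, 10, 11, 12, 14, 15} = {1, 6, 9, 11, 12, 15}
… ∩ ⟦smooth⟧ = {1, 6, 9, 11, 12, 15} ∩ {1, 2, 3, 4, 6, 7, 10, 11, 13, 15} = {1, 6, 11, 15}
⟦smooth vase that 6 reflected in front of 3⟧ = {1, 6, 11, 15}, so the cardinality is 4.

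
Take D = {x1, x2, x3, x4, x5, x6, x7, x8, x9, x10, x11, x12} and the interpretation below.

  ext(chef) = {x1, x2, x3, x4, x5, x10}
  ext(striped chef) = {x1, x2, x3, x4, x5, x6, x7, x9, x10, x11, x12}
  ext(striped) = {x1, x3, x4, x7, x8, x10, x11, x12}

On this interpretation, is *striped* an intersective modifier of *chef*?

no

⟦striped⟧ ∩ ⟦chef⟧ = {x1, x3, x4, x7, x8, x10, x11, x12} ∩ {x1, x2, x3, x4, x5, x10} = {x1, x3, x4, x10}
Observed ⟦striped chef⟧ = {x1, x2, x3, x4, x5, x6, x7, x9, x10, x11, x12}.
These differ, so the modifier is not intersective in this model.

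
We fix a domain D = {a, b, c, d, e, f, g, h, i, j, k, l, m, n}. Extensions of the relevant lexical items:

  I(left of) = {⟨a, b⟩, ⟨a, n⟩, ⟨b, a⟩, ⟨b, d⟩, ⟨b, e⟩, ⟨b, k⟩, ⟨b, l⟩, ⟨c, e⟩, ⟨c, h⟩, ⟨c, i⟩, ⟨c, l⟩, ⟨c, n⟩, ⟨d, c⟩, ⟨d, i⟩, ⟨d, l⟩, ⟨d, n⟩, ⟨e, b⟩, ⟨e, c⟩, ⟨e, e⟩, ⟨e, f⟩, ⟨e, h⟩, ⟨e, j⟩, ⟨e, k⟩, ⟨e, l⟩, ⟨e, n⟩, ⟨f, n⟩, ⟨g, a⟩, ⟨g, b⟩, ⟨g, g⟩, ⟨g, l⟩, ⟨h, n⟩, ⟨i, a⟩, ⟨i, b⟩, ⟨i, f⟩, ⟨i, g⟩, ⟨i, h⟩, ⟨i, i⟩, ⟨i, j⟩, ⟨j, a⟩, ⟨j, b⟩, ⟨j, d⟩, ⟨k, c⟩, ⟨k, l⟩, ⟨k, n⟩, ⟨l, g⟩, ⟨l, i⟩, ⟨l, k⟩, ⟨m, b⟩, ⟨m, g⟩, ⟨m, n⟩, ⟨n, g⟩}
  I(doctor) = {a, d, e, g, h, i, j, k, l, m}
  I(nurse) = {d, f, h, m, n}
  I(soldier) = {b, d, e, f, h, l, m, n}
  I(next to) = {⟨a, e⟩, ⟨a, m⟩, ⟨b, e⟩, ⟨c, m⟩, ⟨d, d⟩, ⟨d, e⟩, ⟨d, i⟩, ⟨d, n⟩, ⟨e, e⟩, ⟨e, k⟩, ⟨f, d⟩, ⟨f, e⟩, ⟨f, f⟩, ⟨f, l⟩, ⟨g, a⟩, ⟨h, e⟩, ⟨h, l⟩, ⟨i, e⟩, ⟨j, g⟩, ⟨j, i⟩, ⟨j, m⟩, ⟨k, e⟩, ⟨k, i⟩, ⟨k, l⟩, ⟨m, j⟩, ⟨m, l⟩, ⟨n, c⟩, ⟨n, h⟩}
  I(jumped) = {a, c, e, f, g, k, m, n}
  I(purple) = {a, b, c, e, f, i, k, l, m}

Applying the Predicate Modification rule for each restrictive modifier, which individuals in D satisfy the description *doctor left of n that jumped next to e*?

{a, e, k}

⟦left of n⟧ = {x : ⟨x, n⟩ ∈ ⟦left of⟧} = {a, c, d, e, f, h, k, m}
⟦that jumped⟧ = ⟦jumped⟧ = {a, c, e, f, g, k, m, n}
⟦next to e⟧ = {x : ⟨x, e⟩ ∈ ⟦next to⟧} = {a, b, d, e, f, h, i, k}
⟦doctor⟧ = {a, d, e, g, h, i, j, k, l, m}
… ∩ ⟦left of n⟧ = {a, d, e, g, h, i, j, k, l, m} ∩ {a, c, d, e, f, h, k, m} = {a, d, e, h, k, m}
… ∩ ⟦that jumped⟧ = {a, d, e, h, k, m} ∩ {a, c, e, f, g, k, m, n} = {a, e, k, m}
… ∩ ⟦next to e⟧ = {a, e, k, m} ∩ {a, b, d, e, f, h, i, k} = {a, e, k}
So ⟦doctor left of n that jumped next to e⟧ = {a, e, k}.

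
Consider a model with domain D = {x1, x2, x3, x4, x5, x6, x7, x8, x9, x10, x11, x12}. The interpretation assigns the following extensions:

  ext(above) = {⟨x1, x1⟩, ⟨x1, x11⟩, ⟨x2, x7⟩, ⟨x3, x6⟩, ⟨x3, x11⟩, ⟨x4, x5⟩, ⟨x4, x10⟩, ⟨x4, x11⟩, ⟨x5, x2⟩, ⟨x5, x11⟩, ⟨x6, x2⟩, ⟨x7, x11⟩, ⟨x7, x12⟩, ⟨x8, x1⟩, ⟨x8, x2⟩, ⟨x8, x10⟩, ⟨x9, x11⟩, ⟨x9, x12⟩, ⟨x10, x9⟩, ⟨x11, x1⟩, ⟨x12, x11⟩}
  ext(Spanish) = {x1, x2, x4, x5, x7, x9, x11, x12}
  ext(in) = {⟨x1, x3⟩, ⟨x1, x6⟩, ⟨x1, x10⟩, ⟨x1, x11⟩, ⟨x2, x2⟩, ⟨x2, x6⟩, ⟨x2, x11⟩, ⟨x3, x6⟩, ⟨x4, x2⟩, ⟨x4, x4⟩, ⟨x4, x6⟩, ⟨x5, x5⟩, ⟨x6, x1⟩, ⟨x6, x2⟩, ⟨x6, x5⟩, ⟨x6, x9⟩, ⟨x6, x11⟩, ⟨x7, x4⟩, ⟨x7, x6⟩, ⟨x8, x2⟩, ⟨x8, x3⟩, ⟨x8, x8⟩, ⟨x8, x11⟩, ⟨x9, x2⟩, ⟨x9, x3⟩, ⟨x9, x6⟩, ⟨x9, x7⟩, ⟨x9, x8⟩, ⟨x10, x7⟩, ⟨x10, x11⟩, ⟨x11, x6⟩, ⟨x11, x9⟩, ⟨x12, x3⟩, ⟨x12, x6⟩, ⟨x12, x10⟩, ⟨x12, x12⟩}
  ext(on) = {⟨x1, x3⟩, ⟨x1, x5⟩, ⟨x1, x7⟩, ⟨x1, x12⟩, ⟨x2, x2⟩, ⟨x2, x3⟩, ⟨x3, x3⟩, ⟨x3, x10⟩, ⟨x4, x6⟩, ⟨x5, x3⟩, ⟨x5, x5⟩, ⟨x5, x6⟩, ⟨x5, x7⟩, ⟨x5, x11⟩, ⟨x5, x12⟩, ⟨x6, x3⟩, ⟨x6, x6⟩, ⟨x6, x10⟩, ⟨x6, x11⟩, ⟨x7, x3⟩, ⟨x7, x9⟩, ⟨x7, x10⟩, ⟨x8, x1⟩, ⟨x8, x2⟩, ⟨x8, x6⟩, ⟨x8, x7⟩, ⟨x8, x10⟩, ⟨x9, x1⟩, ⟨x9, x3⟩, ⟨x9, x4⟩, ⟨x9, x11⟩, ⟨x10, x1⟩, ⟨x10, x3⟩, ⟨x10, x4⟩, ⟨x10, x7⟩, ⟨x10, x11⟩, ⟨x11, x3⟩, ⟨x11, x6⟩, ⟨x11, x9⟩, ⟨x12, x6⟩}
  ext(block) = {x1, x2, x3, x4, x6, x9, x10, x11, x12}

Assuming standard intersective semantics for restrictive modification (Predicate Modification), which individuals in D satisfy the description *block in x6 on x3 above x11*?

⟦in x6⟧ = {x : ⟨x, x6⟩ ∈ ⟦in⟧} = {x1, x2, x3, x4, x7, x9, x11, x12}
⟦on x3⟧ = {x : ⟨x, x3⟩ ∈ ⟦on⟧} = {x1, x2, x3, x5, x6, x7, x9, x10, x11}
⟦above x11⟧ = {x : ⟨x, x11⟩ ∈ ⟦above⟧} = {x1, x3, x4, x5, x7, x9, x12}
⟦block⟧ = {x1, x2, x3, x4, x6, x9, x10, x11, x12}
… ∩ ⟦in x6⟧ = {x1, x2, x3, x4, x6, x9, x10, x11, x12} ∩ {x1, x2, x3, x4, x7, x9, x11, x12} = {x1, x2, x3, x4, x9, x11, x12}
… ∩ ⟦on x3⟧ = {x1, x2, x3, x4, x9, x11, x12} ∩ {x1, x2, x3, x5, x6, x7, x9, x10, x11} = {x1, x2, x3, x9, x11}
… ∩ ⟦above x11⟧ = {x1, x2, x3, x9, x11} ∩ {x1, x3, x4, x5, x7, x9, x12} = {x1, x3, x9}
So ⟦block in x6 on x3 above x11⟧ = {x1, x3, x9}.

{x1, x3, x9}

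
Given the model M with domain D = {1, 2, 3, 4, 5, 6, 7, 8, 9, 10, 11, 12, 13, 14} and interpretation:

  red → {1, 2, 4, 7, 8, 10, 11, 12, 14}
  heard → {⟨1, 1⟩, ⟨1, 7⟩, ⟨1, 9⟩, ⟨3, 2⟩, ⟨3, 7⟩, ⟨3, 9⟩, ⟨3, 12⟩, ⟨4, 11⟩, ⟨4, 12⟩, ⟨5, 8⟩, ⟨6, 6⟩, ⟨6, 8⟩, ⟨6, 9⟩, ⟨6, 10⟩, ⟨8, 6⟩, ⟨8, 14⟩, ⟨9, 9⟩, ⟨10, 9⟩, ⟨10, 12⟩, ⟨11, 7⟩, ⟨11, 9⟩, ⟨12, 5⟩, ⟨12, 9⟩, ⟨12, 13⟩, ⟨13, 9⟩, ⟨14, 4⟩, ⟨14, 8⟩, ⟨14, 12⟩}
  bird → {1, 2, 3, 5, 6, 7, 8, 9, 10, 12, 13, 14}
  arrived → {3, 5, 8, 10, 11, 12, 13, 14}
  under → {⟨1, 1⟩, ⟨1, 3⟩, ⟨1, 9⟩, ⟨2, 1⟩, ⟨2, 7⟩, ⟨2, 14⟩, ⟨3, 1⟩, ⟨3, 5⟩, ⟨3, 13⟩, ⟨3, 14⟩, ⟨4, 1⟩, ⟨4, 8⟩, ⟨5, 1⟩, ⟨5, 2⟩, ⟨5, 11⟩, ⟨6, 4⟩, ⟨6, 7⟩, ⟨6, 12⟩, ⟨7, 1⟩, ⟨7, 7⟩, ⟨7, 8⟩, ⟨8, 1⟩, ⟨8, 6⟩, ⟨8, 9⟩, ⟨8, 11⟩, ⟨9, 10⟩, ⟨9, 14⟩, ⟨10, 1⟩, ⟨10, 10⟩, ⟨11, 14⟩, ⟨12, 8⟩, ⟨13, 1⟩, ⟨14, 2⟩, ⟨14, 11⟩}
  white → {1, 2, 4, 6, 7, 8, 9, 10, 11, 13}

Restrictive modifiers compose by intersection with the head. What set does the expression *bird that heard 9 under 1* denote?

⟦that heard 9⟧ = {x : ⟨x, 9⟩ ∈ ⟦heard⟧} = {1, 3, 6, 9, 10, 11, 12, 13}
⟦under 1⟧ = {x : ⟨x, 1⟩ ∈ ⟦under⟧} = {1, 2, 3, 4, 5, 7, 8, 10, 13}
⟦bird⟧ = {1, 2, 3, 5, 6, 7, 8, 9, 10, 12, 13, 14}
… ∩ ⟦that heard 9⟧ = {1, 2, 3, 5, 6, 7, 8, 9, 10, 12, 13, 14} ∩ {1, 3, 6, 9, 10, 11, 12, 13} = {1, 3, 6, 9, 10, 12, 13}
… ∩ ⟦under 1⟧ = {1, 3, 6, 9, 10, 12, 13} ∩ {1, 2, 3, 4, 5, 7, 8, 10, 13} = {1, 3, 10, 13}
So ⟦bird that heard 9 under 1⟧ = {1, 3, 10, 13}.

{1, 3, 10, 13}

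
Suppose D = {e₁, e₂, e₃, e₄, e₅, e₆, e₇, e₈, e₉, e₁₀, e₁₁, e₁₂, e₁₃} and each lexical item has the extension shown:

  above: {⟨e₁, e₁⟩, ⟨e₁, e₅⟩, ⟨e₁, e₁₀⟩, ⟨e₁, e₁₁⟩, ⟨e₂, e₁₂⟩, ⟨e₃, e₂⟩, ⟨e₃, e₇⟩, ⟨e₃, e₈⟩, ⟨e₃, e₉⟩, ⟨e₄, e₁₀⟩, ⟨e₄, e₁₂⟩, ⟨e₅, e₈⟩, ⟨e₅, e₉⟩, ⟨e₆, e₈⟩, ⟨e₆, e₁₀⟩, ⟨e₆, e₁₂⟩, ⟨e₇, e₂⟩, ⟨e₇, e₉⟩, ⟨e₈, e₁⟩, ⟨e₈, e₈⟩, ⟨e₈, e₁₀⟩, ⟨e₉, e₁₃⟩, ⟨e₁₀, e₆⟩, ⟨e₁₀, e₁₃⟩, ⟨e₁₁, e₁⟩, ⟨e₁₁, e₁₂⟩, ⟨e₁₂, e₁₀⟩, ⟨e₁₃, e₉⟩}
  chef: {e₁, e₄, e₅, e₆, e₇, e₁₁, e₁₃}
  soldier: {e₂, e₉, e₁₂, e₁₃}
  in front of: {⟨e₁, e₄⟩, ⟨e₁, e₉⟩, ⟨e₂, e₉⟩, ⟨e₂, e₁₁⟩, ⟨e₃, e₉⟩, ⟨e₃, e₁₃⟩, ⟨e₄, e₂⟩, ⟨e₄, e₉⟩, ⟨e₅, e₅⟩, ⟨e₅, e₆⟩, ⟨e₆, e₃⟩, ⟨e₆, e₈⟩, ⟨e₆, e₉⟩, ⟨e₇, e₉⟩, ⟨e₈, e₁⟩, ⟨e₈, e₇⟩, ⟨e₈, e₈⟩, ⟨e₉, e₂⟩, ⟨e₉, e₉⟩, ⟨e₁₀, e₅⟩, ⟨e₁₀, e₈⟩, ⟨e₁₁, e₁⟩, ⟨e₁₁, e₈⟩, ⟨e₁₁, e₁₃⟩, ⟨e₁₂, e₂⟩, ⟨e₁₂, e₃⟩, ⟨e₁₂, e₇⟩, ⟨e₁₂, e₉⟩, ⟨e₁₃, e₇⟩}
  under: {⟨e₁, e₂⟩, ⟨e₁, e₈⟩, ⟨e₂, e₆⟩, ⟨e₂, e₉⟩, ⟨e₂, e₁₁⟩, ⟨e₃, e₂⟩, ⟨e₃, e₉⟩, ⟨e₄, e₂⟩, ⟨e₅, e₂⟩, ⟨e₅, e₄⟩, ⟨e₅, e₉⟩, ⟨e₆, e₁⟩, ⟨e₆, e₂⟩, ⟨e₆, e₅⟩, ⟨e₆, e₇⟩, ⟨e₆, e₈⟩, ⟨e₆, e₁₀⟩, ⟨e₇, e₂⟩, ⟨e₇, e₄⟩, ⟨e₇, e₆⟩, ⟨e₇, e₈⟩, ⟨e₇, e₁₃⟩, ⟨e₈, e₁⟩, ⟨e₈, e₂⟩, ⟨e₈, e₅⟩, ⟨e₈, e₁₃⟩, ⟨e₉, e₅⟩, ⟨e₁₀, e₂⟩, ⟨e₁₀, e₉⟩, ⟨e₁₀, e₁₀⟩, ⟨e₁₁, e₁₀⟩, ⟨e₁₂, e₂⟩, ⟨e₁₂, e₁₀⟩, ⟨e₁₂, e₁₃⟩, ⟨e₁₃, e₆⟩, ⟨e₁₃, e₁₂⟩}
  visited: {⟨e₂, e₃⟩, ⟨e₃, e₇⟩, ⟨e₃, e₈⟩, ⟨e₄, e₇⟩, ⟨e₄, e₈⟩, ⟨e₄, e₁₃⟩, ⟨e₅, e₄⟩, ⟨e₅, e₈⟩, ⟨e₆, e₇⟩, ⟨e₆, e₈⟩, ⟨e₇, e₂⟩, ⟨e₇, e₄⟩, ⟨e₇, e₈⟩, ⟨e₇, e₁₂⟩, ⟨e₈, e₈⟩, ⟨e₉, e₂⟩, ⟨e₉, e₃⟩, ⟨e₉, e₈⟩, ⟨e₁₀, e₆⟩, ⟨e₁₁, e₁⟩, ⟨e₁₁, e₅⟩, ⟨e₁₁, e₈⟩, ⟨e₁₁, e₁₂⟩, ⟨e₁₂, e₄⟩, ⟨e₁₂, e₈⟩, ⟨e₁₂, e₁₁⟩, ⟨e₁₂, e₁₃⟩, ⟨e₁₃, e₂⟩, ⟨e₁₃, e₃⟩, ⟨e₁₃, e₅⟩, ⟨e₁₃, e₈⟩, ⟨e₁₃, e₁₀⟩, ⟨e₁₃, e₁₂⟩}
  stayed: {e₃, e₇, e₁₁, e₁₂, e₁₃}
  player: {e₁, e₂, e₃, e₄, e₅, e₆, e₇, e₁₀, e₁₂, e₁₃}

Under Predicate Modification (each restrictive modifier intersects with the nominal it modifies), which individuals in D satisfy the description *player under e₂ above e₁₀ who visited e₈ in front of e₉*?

⟦under e₂⟧ = {x : ⟨x, e₂⟩ ∈ ⟦under⟧} = {e₁, e₃, e₄, e₅, e₆, e₇, e₈, e₁₀, e₁₂}
⟦above e₁₀⟧ = {x : ⟨x, e₁₀⟩ ∈ ⟦above⟧} = {e₁, e₄, e₆, e₈, e₁₂}
⟦who visited e₈⟧ = {x : ⟨x, e₈⟩ ∈ ⟦visited⟧} = {e₃, e₄, e₅, e₆, e₇, e₈, e₉, e₁₁, e₁₂, e₁₃}
⟦in front of e₉⟧ = {x : ⟨x, e₉⟩ ∈ ⟦in front of⟧} = {e₁, e₂, e₃, e₄, e₆, e₇, e₉, e₁₂}
⟦player⟧ = {e₁, e₂, e₃, e₄, e₅, e₆, e₇, e₁₀, e₁₂, e₁₃}
… ∩ ⟦under e₂⟧ = {e₁, e₂, e₃, e₄, e₅, e₆, e₇, e₁₀, e₁₂, e₁₃} ∩ {e₁, e₃, e₄, e₅, e₆, e₇, e₈, e₁₀, e₁₂} = {e₁, e₃, e₄, e₅, e₆, e₇, e₁₀, e₁₂}
… ∩ ⟦above e₁₀⟧ = {e₁, e₃, e₄, e₅, e₆, e₇, e₁₀, e₁₂} ∩ {e₁, e₄, e₆, e₈, e₁₂} = {e₁, e₄, e₆, e₁₂}
… ∩ ⟦who visited e₈⟧ = {e₁, e₄, e₆, e₁₂} ∩ {e₃, e₄, e₅, e₆, e₇, e₈, e₉, e₁₁, e₁₂, e₁₃} = {e₄, e₆, e₁₂}
… ∩ ⟦in front of e₉⟧ = {e₄, e₆, e₁₂} ∩ {e₁, e₂, e₃, e₄, e₆, e₇, e₉, e₁₂} = {e₄, e₆, e₁₂}
So ⟦player under e₂ above e₁₀ who visited e₈ in front of e₉⟧ = {e₄, e₆, e₁₂}.

{e₄, e₆, e₁₂}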